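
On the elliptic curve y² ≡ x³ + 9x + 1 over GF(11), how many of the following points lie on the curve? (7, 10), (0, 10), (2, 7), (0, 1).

(7, 10): 10² ≡ 1, rhs ≡ 0 → off.
(0, 10): 10² ≡ 1, rhs ≡ 1 → on.
(2, 7): 7² ≡ 5, rhs ≡ 5 → on.
(0, 1): 1² ≡ 1, rhs ≡ 1 → on.

3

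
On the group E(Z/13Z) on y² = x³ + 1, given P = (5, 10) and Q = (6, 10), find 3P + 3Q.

(12, 0)

First 3P:
Repeated addition: build up to 3P.
2P: tangent at (5, 10): λ = (3·5² + 0)/(2·10) ≡ 10/7. 7⁻¹ ≡ 2 (mod 13), so λ ≡ 10·2 ≡ 7.
  x = λ² - 5 - 5 = 49 - 10 ≡ 0; y = λ·(5 - 0) - 10 ≡ 12. → (0, 12)
3P: (0, 12) + (5, 10). λ = (10 - 12)/(5 - 0) ≡ 11/5 mod 13. 5⁻¹ ≡ 8 (mod 13), so λ ≡ 10.
  x = λ² - 0 - 5 = 100 - 5 ≡ 4; y = λ·(0 - 4) - 12 ≡ 0. → (4, 0)
3P = (4, 0).
Next 3Q:
Repeated addition: build up to 3Q.
2Q: tangent at (6, 10): λ = (3·6² + 0)/(2·10) ≡ 4/7. 7⁻¹ ≡ 2 (mod 13) since 7·2 = 14 ≡ 1, so λ ≡ 4·2 ≡ 8.
  x = λ² - 6 - 6 = 64 - 12 ≡ 0; y = λ·(6 - 0) - 10 ≡ 12. → (0, 12)
3Q: (0, 12) + (6, 10). λ = (10 - 12)/(6 - 0) ≡ 11/6 mod 13. 6⁻¹ ≡ 11 (mod 13), so λ ≡ 4.
  x = λ² - 0 - 6 = 16 - 6 ≡ 10; y = λ·(0 - 10) - 12 ≡ 0. → (10, 0)
3Q = (10, 0).
Finally 3P + 3Q:
(4, 0) + (10, 0). λ = (0 - 0)/(10 - 4) ≡ 0/6 mod 13. 6⁻¹ ≡ 11 (mod 13), so λ ≡ 0.
  x = λ² - 4 - 10 = 0 - 14 ≡ 12; y = λ·(4 - 12) - 0 ≡ 0. → (12, 0)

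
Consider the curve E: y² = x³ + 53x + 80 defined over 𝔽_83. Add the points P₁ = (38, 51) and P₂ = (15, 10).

(28, 39)

(38, 51) + (15, 10). λ = (10 - 51)/(15 - 38) ≡ 42/60 mod 83. 60⁻¹ ≡ 18 (mod 83) since 60·18 = 1080 ≡ 1, so λ ≡ 9.
  x = λ² - 38 - 15 = 81 - 53 ≡ 28; y = λ·(38 - 28) - 51 ≡ 39. → (28, 39)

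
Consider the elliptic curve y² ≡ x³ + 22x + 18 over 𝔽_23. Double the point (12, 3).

(0, 8)

tangent at (12, 3): λ = (3·12² + 22)/(2·3) ≡ 17/6. 6⁻¹ ≡ 4 (mod 23), so λ ≡ 17·4 ≡ 22.
  x = λ² - 12 - 12 = 484 - 24 ≡ 0; y = λ·(12 - 0) - 3 ≡ 8. → (0, 8)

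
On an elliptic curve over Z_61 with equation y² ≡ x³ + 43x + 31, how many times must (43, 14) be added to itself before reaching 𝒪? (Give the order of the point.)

2P: tangent at (43, 14): λ = (3·43² + 43)/(2·14) ≡ 39/28. 28⁻¹ ≡ 24 (mod 61), so λ ≡ 39·24 ≡ 21.
  x = λ² - 43 - 43 = 441 - 86 ≡ 50; y = λ·(43 - 50) - 14 ≡ 22. → (50, 22)
3P: (50, 22) + (43, 14). λ = (14 - 22)/(43 - 50) ≡ 53/54 mod 61. 54⁻¹ ≡ 26 (mod 61), so λ ≡ 36.
  x = λ² - 50 - 43 = 1296 - 93 ≡ 44; y = λ·(50 - 44) - 22 ≡ 11. → (44, 11)
4P: (44, 11) + (43, 14). λ = (14 - 11)/(43 - 44) ≡ 3/60 mod 61. 60⁻¹ ≡ 60 (mod 61), so λ ≡ 58.
  x = λ² - 44 - 43 = 3364 - 87 ≡ 44; y = λ·(44 - 44) - 11 ≡ 50. → (44, 50)
5P: (44, 50) + (43, 14). λ = (14 - 50)/(43 - 44) ≡ 25/60 mod 61. 60⁻¹ ≡ 60 (mod 61), so λ ≡ 36.
  x = λ² - 44 - 43 = 1296 - 87 ≡ 50; y = λ·(44 - 50) - 50 ≡ 39. → (50, 39)
6P: (50, 39) + (43, 14). λ = (14 - 39)/(43 - 50) ≡ 36/54 mod 61. 54⁻¹ ≡ 26 (mod 61), so λ ≡ 21.
  x = λ² - 50 - 43 = 441 - 93 ≡ 43; y = λ·(50 - 43) - 39 ≡ 47. → (43, 47)
7P: (43, 47) + (43, 14): same x and y₁ ≡ -y₂, so the sum is 𝒪.
7P = 𝒪, so the order is 7.

7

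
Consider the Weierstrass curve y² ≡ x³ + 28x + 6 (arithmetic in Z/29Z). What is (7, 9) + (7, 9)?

(21, 16)

tangent at (7, 9): λ = (3·7² + 28)/(2·9) ≡ 1/18. 18⁻¹ ≡ 21 (mod 29) since 18·21 = 378 ≡ 1, so λ ≡ 1·21 ≡ 21.
  x = λ² - 7 - 7 = 441 - 14 ≡ 21; y = λ·(7 - 21) - 9 ≡ 16. → (21, 16)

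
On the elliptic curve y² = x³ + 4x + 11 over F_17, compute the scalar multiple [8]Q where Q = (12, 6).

(13, 13)

Double-and-add on 8 = (1000)₂. Start with Q = (12, 6) for the leading 1-bit.
double: tangent at (12, 6): λ = (3·12² + 4)/(2·6) ≡ 11/12. 12⁻¹ ≡ 10 (mod 17), so λ ≡ 11·10 ≡ 8.
  x = λ² - 12 - 12 = 64 - 24 ≡ 6; y = λ·(12 - 6) - 6 ≡ 8. → (6, 8)
double: tangent at (6, 8): λ = (3·6² + 4)/(2·8) ≡ 10/16. 16⁻¹ ≡ 16 (mod 17), so λ ≡ 10·16 ≡ 7.
  x = λ² - 6 - 6 = 49 - 12 ≡ 3; y = λ·(6 - 3) - 8 ≡ 13. → (3, 13)
double: tangent at (3, 13): λ = (3·3² + 4)/(2·13) ≡ 14/9. 9⁻¹ ≡ 2 (mod 17), so λ ≡ 14·2 ≡ 11.
  x = λ² - 3 - 3 = 121 - 6 ≡ 13; y = λ·(3 - 13) - 13 ≡ 13. → (13, 13)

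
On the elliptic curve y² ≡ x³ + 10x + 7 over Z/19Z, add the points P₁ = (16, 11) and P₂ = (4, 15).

(16, 8)

(16, 11) + (4, 15). λ = (15 - 11)/(4 - 16) ≡ 4/7 mod 19. 7⁻¹ ≡ 11 (mod 19), so λ ≡ 6.
  x = λ² - 16 - 4 = 36 - 20 ≡ 16; y = λ·(16 - 16) - 11 ≡ 8. → (16, 8)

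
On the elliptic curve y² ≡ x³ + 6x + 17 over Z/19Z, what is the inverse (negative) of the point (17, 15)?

(17, 4)

-(17, 15) = (17, -15 mod 19) = (17, 4).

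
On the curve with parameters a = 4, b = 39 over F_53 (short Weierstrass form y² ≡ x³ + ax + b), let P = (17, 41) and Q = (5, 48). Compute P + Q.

(3, 48)

(17, 41) + (5, 48). λ = (48 - 41)/(5 - 17) ≡ 7/41 mod 53. 41⁻¹ ≡ 22 (mod 53) since 41·22 = 902 ≡ 1, so λ ≡ 48.
  x = λ² - 17 - 5 = 2304 - 22 ≡ 3; y = λ·(17 - 3) - 41 ≡ 48. → (3, 48)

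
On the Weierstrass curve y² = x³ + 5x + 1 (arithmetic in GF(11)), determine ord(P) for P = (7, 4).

2P: tangent at (7, 4): λ = (3·7² + 5)/(2·4) ≡ 9/8. 8⁻¹ ≡ 7 (mod 11) since 8·7 = 56 ≡ 1, so λ ≡ 9·7 ≡ 8.
  x = λ² - 7 - 7 = 64 - 14 ≡ 6; y = λ·(7 - 6) - 4 ≡ 4. → (6, 4)
3P: (6, 4) + (7, 4). λ = (4 - 4)/(7 - 6) ≡ 0/1 mod 11. 1⁻¹ ≡ 1 (mod 11), so λ ≡ 0.
  x = λ² - 6 - 7 = 0 - 13 ≡ 9; y = λ·(6 - 9) - 4 ≡ 7. → (9, 7)
4P: (9, 7) + (7, 4). λ = (4 - 7)/(7 - 9) ≡ 8/9 mod 11. 9⁻¹ ≡ 5 (mod 11), so λ ≡ 7.
  x = λ² - 9 - 7 = 49 - 16 ≡ 0; y = λ·(9 - 0) - 7 ≡ 1. → (0, 1)
5P: (0, 1) + (7, 4). λ = (4 - 1)/(7 - 0) ≡ 3/7 mod 11. 7⁻¹ ≡ 8 (mod 11), so λ ≡ 2.
  x = λ² - 0 - 7 = 4 - 7 ≡ 8; y = λ·(0 - 8) - 1 ≡ 5. → (8, 5)
6P: (8, 5) + (7, 4). λ = (4 - 5)/(7 - 8) ≡ 10/10 mod 11. 10⁻¹ ≡ 10 (mod 11), so λ ≡ 1.
  x = λ² - 8 - 7 = 1 - 15 ≡ 8; y = λ·(8 - 8) - 5 ≡ 6. → (8, 6)
7P: (8, 6) + (7, 4). λ = (4 - 6)/(7 - 8) ≡ 9/10 mod 11. 10⁻¹ ≡ 10 (mod 11) since 10·10 = 100 ≡ 1, so λ ≡ 2.
  x = λ² - 8 - 7 = 4 - 15 ≡ 0; y = λ·(8 - 0) - 6 ≡ 10. → (0, 10)
8P: (0, 10) + (7, 4). λ = (4 - 10)/(7 - 0) ≡ 5/7 mod 11. 7⁻¹ ≡ 8 (mod 11), so λ ≡ 7.
  x = λ² - 0 - 7 = 49 - 7 ≡ 9; y = λ·(0 - 9) - 10 ≡ 4. → (9, 4)
9P: (9, 4) + (7, 4). λ = (4 - 4)/(7 - 9) ≡ 0/9 mod 11. 9⁻¹ ≡ 5 (mod 11), so λ ≡ 0.
  x = λ² - 9 - 7 = 0 - 16 ≡ 6; y = λ·(9 - 6) - 4 ≡ 7. → (6, 7)
10P: (6, 7) + (7, 4). λ = (4 - 7)/(7 - 6) ≡ 8/1 mod 11. 1⁻¹ ≡ 1 (mod 11) since 1·1 = 1 ≡ 1, so λ ≡ 8.
  x = λ² - 6 - 7 = 64 - 13 ≡ 7; y = λ·(6 - 7) - 7 ≡ 7. → (7, 7)
11P: (7, 7) + (7, 4): same x and y₁ ≡ -y₂, so the sum is O.
11P = O, so the order is 11.

11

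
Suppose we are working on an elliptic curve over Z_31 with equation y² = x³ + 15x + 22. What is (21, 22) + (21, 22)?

tangent at (21, 22): λ = (3·21² + 15)/(2·22) ≡ 5/13. 13⁻¹ ≡ 12 (mod 31) since 13·12 = 156 ≡ 1, so λ ≡ 5·12 ≡ 29.
  x = λ² - 21 - 21 = 841 - 42 ≡ 24; y = λ·(21 - 24) - 22 ≡ 15. → (24, 15)

(24, 15)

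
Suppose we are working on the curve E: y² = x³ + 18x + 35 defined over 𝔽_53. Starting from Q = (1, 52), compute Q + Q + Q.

(52, 4)

Repeated addition: build up to 3Q.
2Q: tangent at (1, 52): λ = (3·1² + 18)/(2·52) ≡ 21/51. 51⁻¹ ≡ 26 (mod 53) since 51·26 = 1326 ≡ 1, so λ ≡ 21·26 ≡ 16.
  x = λ² - 1 - 1 = 256 - 2 ≡ 42; y = λ·(1 - 42) - 52 ≡ 34. → (42, 34)
3Q: (42, 34) + (1, 52). λ = (52 - 34)/(1 - 42) ≡ 18/12 mod 53. 12⁻¹ ≡ 31 (mod 53), so λ ≡ 28.
  x = λ² - 42 - 1 = 784 - 43 ≡ 52; y = λ·(42 - 52) - 34 ≡ 4. → (52, 4)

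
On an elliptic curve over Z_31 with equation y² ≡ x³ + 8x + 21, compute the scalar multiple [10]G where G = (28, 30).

(25, 25)

Double-and-add on 10 = (1010)₂. Start with G = (28, 30) for the leading 1-bit.
double: tangent at (28, 30): λ = (3·28² + 8)/(2·30) ≡ 4/29. 29⁻¹ ≡ 15 (mod 31) since 29·15 = 435 ≡ 1, so λ ≡ 4·15 ≡ 29.
  x = λ² - 28 - 28 = 841 - 56 ≡ 10; y = λ·(28 - 10) - 30 ≡ 27. → (10, 27)
double: tangent at (10, 27): λ = (3·10² + 8)/(2·27) ≡ 29/23. 23⁻¹ ≡ 27 (mod 31), so λ ≡ 29·27 ≡ 8.
  x = λ² - 10 - 10 = 64 - 20 ≡ 13; y = λ·(10 - 13) - 27 ≡ 11. → (13, 11)
add G: (13, 11) + (28, 30). λ = (30 - 11)/(28 - 13) ≡ 19/15 mod 31. 15⁻¹ ≡ 29 (mod 31), so λ ≡ 24.
  x = λ² - 13 - 28 = 576 - 41 ≡ 8; y = λ·(13 - 8) - 11 ≡ 16. → (8, 16)
double: tangent at (8, 16): λ = (3·8² + 8)/(2·16) ≡ 14/1. 1⁻¹ ≡ 1 (mod 31), so λ ≡ 14·1 ≡ 14.
  x = λ² - 8 - 8 = 196 - 16 ≡ 25; y = λ·(8 - 25) - 16 ≡ 25. → (25, 25)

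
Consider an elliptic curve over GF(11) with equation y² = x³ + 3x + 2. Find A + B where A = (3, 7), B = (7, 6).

(10, 3)

(3, 7) + (7, 6). λ = (6 - 7)/(7 - 3) ≡ 10/4 mod 11. 4⁻¹ ≡ 3 (mod 11) since 4·3 = 12 ≡ 1, so λ ≡ 8.
  x = λ² - 3 - 7 = 64 - 10 ≡ 10; y = λ·(3 - 10) - 7 ≡ 3. → (10, 3)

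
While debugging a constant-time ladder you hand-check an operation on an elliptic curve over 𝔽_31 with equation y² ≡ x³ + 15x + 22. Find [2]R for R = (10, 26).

(19, 25)

tangent at (10, 26): λ = (3·10² + 15)/(2·26) ≡ 5/21. 21⁻¹ ≡ 3 (mod 31), so λ ≡ 5·3 ≡ 15.
  x = λ² - 10 - 10 = 225 - 20 ≡ 19; y = λ·(10 - 19) - 26 ≡ 25. → (19, 25)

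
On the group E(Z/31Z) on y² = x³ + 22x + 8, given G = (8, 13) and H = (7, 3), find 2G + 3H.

First 2G:
Repeated addition: build up to 2G.
2G: tangent at (8, 13): λ = (3·8² + 22)/(2·13) ≡ 28/26. 26⁻¹ ≡ 6 (mod 31), so λ ≡ 28·6 ≡ 13.
  x = λ² - 8 - 8 = 169 - 16 ≡ 29; y = λ·(8 - 29) - 13 ≡ 24. → (29, 24)
2G = (29, 24).
Next 3H:
Repeated addition: build up to 3H.
2H: tangent at (7, 3): λ = (3·7² + 22)/(2·3) ≡ 14/6. 6⁻¹ ≡ 26 (mod 31), so λ ≡ 14·26 ≡ 23.
  x = λ² - 7 - 7 = 529 - 14 ≡ 19; y = λ·(7 - 19) - 3 ≡ 0. → (19, 0)
3H: (19, 0) + (7, 3). λ = (3 - 0)/(7 - 19) ≡ 3/19 mod 31. 19⁻¹ ≡ 18 (mod 31), so λ ≡ 23.
  x = λ² - 19 - 7 = 529 - 26 ≡ 7; y = λ·(19 - 7) - 0 ≡ 28. → (7, 28)
3H = (7, 28).
Finally 2G + 3H:
(29, 24) + (7, 28). λ = (28 - 24)/(7 - 29) ≡ 4/9 mod 31. 9⁻¹ ≡ 7 (mod 31) since 9·7 = 63 ≡ 1, so λ ≡ 28.
  x = λ² - 29 - 7 = 784 - 36 ≡ 4; y = λ·(29 - 4) - 24 ≡ 25. → (4, 25)

(4, 25)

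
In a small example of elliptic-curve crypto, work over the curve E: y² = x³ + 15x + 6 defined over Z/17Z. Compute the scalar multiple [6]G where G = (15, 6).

(10, 0)

Double-and-add on 6 = (110)₂. Start with G = (15, 6) for the leading 1-bit.
double: tangent at (15, 6): λ = (3·15² + 15)/(2·6) ≡ 10/12. 12⁻¹ ≡ 10 (mod 17), so λ ≡ 10·10 ≡ 15.
  x = λ² - 15 - 15 = 225 - 30 ≡ 8; y = λ·(15 - 8) - 6 ≡ 14. → (8, 14)
add G: (8, 14) + (15, 6). λ = (6 - 14)/(15 - 8) ≡ 9/7 mod 17. 7⁻¹ ≡ 5 (mod 17), so λ ≡ 11.
  x = λ² - 8 - 15 = 121 - 23 ≡ 13; y = λ·(8 - 13) - 14 ≡ 16. → (13, 16)
double: tangent at (13, 16): λ = (3·13² + 15)/(2·16) ≡ 12/15. 15⁻¹ ≡ 8 (mod 17), so λ ≡ 12·8 ≡ 11.
  x = λ² - 13 - 13 = 121 - 26 ≡ 10; y = λ·(13 - 10) - 16 ≡ 0. → (10, 0)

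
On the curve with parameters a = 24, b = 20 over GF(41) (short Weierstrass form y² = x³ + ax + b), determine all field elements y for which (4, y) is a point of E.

4, 37

x³ + 24x + 20 = 180 ≡ 16 (mod 41).
Square roots of 16 mod 41: 4 and 37 (since 4² = 16 ≡ 16).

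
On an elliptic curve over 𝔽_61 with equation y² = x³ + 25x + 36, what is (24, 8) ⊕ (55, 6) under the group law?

(59, 10)

(24, 8) + (55, 6). λ = (6 - 8)/(55 - 24) ≡ 59/31 mod 61. 31⁻¹ ≡ 2 (mod 61), so λ ≡ 57.
  x = λ² - 24 - 55 = 3249 - 79 ≡ 59; y = λ·(24 - 59) - 8 ≡ 10. → (59, 10)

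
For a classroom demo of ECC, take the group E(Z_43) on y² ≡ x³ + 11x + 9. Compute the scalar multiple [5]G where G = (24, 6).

Double-and-add on 5 = (101)₂. Start with G = (24, 6) for the leading 1-bit.
double: tangent at (24, 6): λ = (3·24² + 11)/(2·6) ≡ 19/12. 12⁻¹ ≡ 18 (mod 43), so λ ≡ 19·18 ≡ 41.
  x = λ² - 24 - 24 = 1681 - 48 ≡ 42; y = λ·(24 - 42) - 6 ≡ 30. → (42, 30)
double: tangent at (42, 30): λ = (3·42² + 11)/(2·30) ≡ 14/17. 17⁻¹ ≡ 38 (mod 43) since 17·38 = 646 ≡ 1, so λ ≡ 14·38 ≡ 16.
  x = λ² - 42 - 42 = 256 - 84 ≡ 0; y = λ·(42 - 0) - 30 ≡ 40. → (0, 40)
add G: (0, 40) + (24, 6). λ = (6 - 40)/(24 - 0) ≡ 9/24 mod 43. 24⁻¹ ≡ 9 (mod 43), so λ ≡ 38.
  x = λ² - 0 - 24 = 1444 - 24 ≡ 1; y = λ·(0 - 1) - 40 ≡ 8. → (1, 8)

(1, 8)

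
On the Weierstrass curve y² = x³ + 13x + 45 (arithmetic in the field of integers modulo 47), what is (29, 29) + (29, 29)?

(17, 3)

tangent at (29, 29): λ = (3·29² + 13)/(2·29) ≡ 45/11. 11⁻¹ ≡ 30 (mod 47) since 11·30 = 330 ≡ 1, so λ ≡ 45·30 ≡ 34.
  x = λ² - 29 - 29 = 1156 - 58 ≡ 17; y = λ·(29 - 17) - 29 ≡ 3. → (17, 3)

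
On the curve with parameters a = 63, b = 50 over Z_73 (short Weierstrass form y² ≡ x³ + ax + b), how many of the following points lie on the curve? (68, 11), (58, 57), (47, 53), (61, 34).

(68, 11): 11² ≡ 48, rhs ≡ 48 → on.
(58, 57): 57² ≡ 37, rhs ≡ 37 → on.
(47, 53): 53² ≡ 35, rhs ≡ 35 → on.
(61, 34): 34² ≡ 61, rhs ≡ 48 → off.

3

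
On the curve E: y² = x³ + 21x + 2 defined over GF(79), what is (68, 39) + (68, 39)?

tangent at (68, 39): λ = (3·68² + 21)/(2·39) ≡ 68/78. 78⁻¹ ≡ 78 (mod 79), so λ ≡ 68·78 ≡ 11.
  x = λ² - 68 - 68 = 121 - 136 ≡ 64; y = λ·(68 - 64) - 39 ≡ 5. → (64, 5)

(64, 5)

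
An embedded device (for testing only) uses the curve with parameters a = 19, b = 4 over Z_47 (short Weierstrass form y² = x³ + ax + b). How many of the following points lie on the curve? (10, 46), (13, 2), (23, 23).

2

(10, 46): 46² ≡ 1, rhs ≡ 19 → off.
(13, 2): 2² ≡ 4, rhs ≡ 4 → on.
(23, 23): 23² ≡ 12, rhs ≡ 12 → on.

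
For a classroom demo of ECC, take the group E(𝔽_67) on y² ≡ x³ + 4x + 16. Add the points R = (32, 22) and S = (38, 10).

(32, 22) + (38, 10). λ = (10 - 22)/(38 - 32) ≡ 55/6 mod 67. 6⁻¹ ≡ 56 (mod 67), so λ ≡ 65.
  x = λ² - 32 - 38 = 4225 - 70 ≡ 1; y = λ·(32 - 1) - 22 ≡ 50. → (1, 50)

(1, 50)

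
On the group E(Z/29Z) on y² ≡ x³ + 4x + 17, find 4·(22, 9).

Write P = (22, 9).
Double-and-add on 4 = (100)₂. Start with P = (22, 9) for the leading 1-bit.
double: tangent at (22, 9): λ = (3·22² + 4)/(2·9) ≡ 6/18. 18⁻¹ ≡ 21 (mod 29), so λ ≡ 6·21 ≡ 10.
  x = λ² - 22 - 22 = 100 - 44 ≡ 27; y = λ·(22 - 27) - 9 ≡ 28. → (27, 28)
double: tangent at (27, 28): λ = (3·27² + 4)/(2·28) ≡ 16/27. 27⁻¹ ≡ 14 (mod 29) since 27·14 = 378 ≡ 1, so λ ≡ 16·14 ≡ 21.
  x = λ² - 27 - 27 = 441 - 54 ≡ 10; y = λ·(27 - 10) - 28 ≡ 10. → (10, 10)

(10, 10)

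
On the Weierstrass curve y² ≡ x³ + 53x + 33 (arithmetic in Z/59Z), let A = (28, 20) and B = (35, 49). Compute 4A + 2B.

(9, 0)

First 4A:
Double-and-add on 4 = (100)₂. Start with A = (28, 20) for the leading 1-bit.
double: tangent at (28, 20): λ = (3·28² + 53)/(2·20) ≡ 45/40. 40⁻¹ ≡ 31 (mod 59), so λ ≡ 45·31 ≡ 38.
  x = λ² - 28 - 28 = 1444 - 56 ≡ 31; y = λ·(28 - 31) - 20 ≡ 43. → (31, 43)
double: tangent at (31, 43): λ = (3·31² + 53)/(2·43) ≡ 45/27. 27⁻¹ ≡ 35 (mod 59), so λ ≡ 45·35 ≡ 41.
  x = λ² - 31 - 31 = 1681 - 62 ≡ 26; y = λ·(31 - 26) - 43 ≡ 44. → (26, 44)
4A = (26, 44).
Next 2B:
Repeated addition: build up to 2B.
2B: tangent at (35, 49): λ = (3·35² + 53)/(2·49) ≡ 11/39. 39⁻¹ ≡ 56 (mod 59), so λ ≡ 11·56 ≡ 26.
  x = λ² - 35 - 35 = 676 - 70 ≡ 16; y = λ·(35 - 16) - 49 ≡ 32. → (16, 32)
2B = (16, 32).
Finally 4A + 2B:
(26, 44) + (16, 32). λ = (32 - 44)/(16 - 26) ≡ 47/49 mod 59. 49⁻¹ ≡ 53 (mod 59), so λ ≡ 13.
  x = λ² - 26 - 16 = 169 - 42 ≡ 9; y = λ·(26 - 9) - 44 ≡ 0. → (9, 0)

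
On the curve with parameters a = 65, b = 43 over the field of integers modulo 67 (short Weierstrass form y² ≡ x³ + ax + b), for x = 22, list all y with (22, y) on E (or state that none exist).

none

x³ + 65x + 43 = 12121 ≡ 61 (mod 67).
61 is a non-residue mod 67; no y exists.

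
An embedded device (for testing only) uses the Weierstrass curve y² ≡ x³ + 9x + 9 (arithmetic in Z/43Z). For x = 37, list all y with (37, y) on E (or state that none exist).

13, 30

x³ + 9x + 9 = 50995 ≡ 40 (mod 43).
Square roots of 40 mod 43: 13 and 30 (since 13² = 169 ≡ 40).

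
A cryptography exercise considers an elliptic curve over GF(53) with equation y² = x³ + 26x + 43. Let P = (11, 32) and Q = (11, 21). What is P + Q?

The two points share x = 11 and their y-coordinates satisfy 32 + 21 ≡ 0 (mod 53), so they are inverses. Their sum is O.

O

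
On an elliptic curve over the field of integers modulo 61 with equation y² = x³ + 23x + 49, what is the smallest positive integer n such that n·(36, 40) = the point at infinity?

12

2P: tangent at (36, 40): λ = (3·36² + 23)/(2·40) ≡ 7/19. 19⁻¹ ≡ 45 (mod 61), so λ ≡ 7·45 ≡ 10.
  x = λ² - 36 - 36 = 100 - 72 ≡ 28; y = λ·(36 - 28) - 40 ≡ 40. → (28, 40)
3P: (28, 40) + (36, 40). λ = (40 - 40)/(36 - 28) ≡ 0/8 mod 61. 8⁻¹ ≡ 23 (mod 61) since 8·23 = 184 ≡ 1, so λ ≡ 0.
  x = λ² - 28 - 36 = 0 - 64 ≡ 58; y = λ·(28 - 58) - 40 ≡ 21. → (58, 21)
4P: (58, 21) + (36, 40). λ = (40 - 21)/(36 - 58) ≡ 19/39 mod 61. 39⁻¹ ≡ 36 (mod 61), so λ ≡ 13.
  x = λ² - 58 - 36 = 169 - 94 ≡ 14; y = λ·(58 - 14) - 21 ≡ 2. → (14, 2)
5P: (14, 2) + (36, 40). λ = (40 - 2)/(36 - 14) ≡ 38/22 mod 61. 22⁻¹ ≡ 25 (mod 61) since 22·25 = 550 ≡ 1, so λ ≡ 35.
  x = λ² - 14 - 36 = 1225 - 50 ≡ 16; y = λ·(14 - 16) - 2 ≡ 50. → (16, 50)
6P: (16, 50) + (36, 40). λ = (40 - 50)/(36 - 16) ≡ 51/20 mod 61. 20⁻¹ ≡ 58 (mod 61) since 20·58 = 1160 ≡ 1, so λ ≡ 30.
  x = λ² - 16 - 36 = 900 - 52 ≡ 55; y = λ·(16 - 55) - 50 ≡ 0. → (55, 0)
7P: (55, 0) + (36, 40). λ = (40 - 0)/(36 - 55) ≡ 40/42 mod 61. 42⁻¹ ≡ 16 (mod 61), so λ ≡ 30.
  x = λ² - 55 - 36 = 900 - 91 ≡ 16; y = λ·(55 - 16) - 0 ≡ 11. → (16, 11)
8P: (16, 11) + (36, 40). λ = (40 - 11)/(36 - 16) ≡ 29/20 mod 61. 20⁻¹ ≡ 58 (mod 61) since 20·58 = 1160 ≡ 1, so λ ≡ 35.
  x = λ² - 16 - 36 = 1225 - 52 ≡ 14; y = λ·(16 - 14) - 11 ≡ 59. → (14, 59)
9P: (14, 59) + (36, 40). λ = (40 - 59)/(36 - 14) ≡ 42/22 mod 61. 22⁻¹ ≡ 25 (mod 61), so λ ≡ 13.
  x = λ² - 14 - 36 = 169 - 50 ≡ 58; y = λ·(14 - 58) - 59 ≡ 40. → (58, 40)
10P: (58, 40) + (36, 40). λ = (40 - 40)/(36 - 58) ≡ 0/39 mod 61. 39⁻¹ ≡ 36 (mod 61), so λ ≡ 0.
  x = λ² - 58 - 36 = 0 - 94 ≡ 28; y = λ·(58 - 28) - 40 ≡ 21. → (28, 21)
11P: (28, 21) + (36, 40). λ = (40 - 21)/(36 - 28) ≡ 19/8 mod 61. 8⁻¹ ≡ 23 (mod 61), so λ ≡ 10.
  x = λ² - 28 - 36 = 100 - 64 ≡ 36; y = λ·(28 - 36) - 21 ≡ 21. → (36, 21)
12P: (36, 21) + (36, 40): same x and y₁ ≡ -y₂, so the sum is the point at infinity.
12P = the point at infinity, so the order is 12.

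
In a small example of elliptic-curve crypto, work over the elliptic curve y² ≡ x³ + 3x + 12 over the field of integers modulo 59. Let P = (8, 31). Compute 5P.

Repeated addition: build up to 5P.
2P: tangent at (8, 31): λ = (3·8² + 3)/(2·31) ≡ 18/3. 3⁻¹ ≡ 20 (mod 59), so λ ≡ 18·20 ≡ 6.
  x = λ² - 8 - 8 = 36 - 16 ≡ 20; y = λ·(8 - 20) - 31 ≡ 15. → (20, 15)
3P: (20, 15) + (8, 31). λ = (31 - 15)/(8 - 20) ≡ 16/47 mod 59. 47⁻¹ ≡ 54 (mod 59), so λ ≡ 38.
  x = λ² - 20 - 8 = 1444 - 28 ≡ 0; y = λ·(20 - 0) - 15 ≡ 37. → (0, 37)
4P: (0, 37) + (8, 31). λ = (31 - 37)/(8 - 0) ≡ 53/8 mod 59. 8⁻¹ ≡ 37 (mod 59), so λ ≡ 14.
  x = λ² - 0 - 8 = 196 - 8 ≡ 11; y = λ·(0 - 11) - 37 ≡ 45. → (11, 45)
5P: (11, 45) + (8, 31). λ = (31 - 45)/(8 - 11) ≡ 45/56 mod 59. 56⁻¹ ≡ 39 (mod 59) since 56·39 = 2184 ≡ 1, so λ ≡ 44.
  x = λ² - 11 - 8 = 1936 - 19 ≡ 29; y = λ·(11 - 29) - 45 ≡ 48. → (29, 48)

(29, 48)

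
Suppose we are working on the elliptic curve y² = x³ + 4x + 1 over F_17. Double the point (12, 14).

tangent at (12, 14): λ = (3·12² + 4)/(2·14) ≡ 11/11. 11⁻¹ ≡ 14 (mod 17), so λ ≡ 11·14 ≡ 1.
  x = λ² - 12 - 12 = 1 - 24 ≡ 11; y = λ·(12 - 11) - 14 ≡ 4. → (11, 4)

(11, 4)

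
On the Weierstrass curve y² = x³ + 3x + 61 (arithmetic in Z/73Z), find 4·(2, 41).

Write G = (2, 41).
Repeated addition: build up to 4G.
2G: tangent at (2, 41): λ = (3·2² + 3)/(2·41) ≡ 15/9. 9⁻¹ ≡ 65 (mod 73), so λ ≡ 15·65 ≡ 26.
  x = λ² - 2 - 2 = 676 - 4 ≡ 15; y = λ·(2 - 15) - 41 ≡ 59. → (15, 59)
3G: (15, 59) + (2, 41). λ = (41 - 59)/(2 - 15) ≡ 55/60 mod 73. 60⁻¹ ≡ 28 (mod 73), so λ ≡ 7.
  x = λ² - 15 - 2 = 49 - 17 ≡ 32; y = λ·(15 - 32) - 59 ≡ 41. → (32, 41)
4G: (32, 41) + (2, 41). λ = (41 - 41)/(2 - 32) ≡ 0/43 mod 73. 43⁻¹ ≡ 17 (mod 73) since 43·17 = 731 ≡ 1, so λ ≡ 0.
  x = λ² - 32 - 2 = 0 - 34 ≡ 39; y = λ·(32 - 39) - 41 ≡ 32. → (39, 32)

(39, 32)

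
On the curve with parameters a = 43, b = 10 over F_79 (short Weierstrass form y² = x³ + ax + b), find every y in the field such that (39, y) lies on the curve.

27, 52

x³ + 43x + 10 = 61006 ≡ 18 (mod 79).
Square roots of 18 mod 79: 27 and 52 (since 27² = 729 ≡ 18).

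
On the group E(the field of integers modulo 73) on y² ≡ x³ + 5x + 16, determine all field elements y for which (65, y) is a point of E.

11, 62

x³ + 5x + 16 = 274966 ≡ 48 (mod 73).
Square roots of 48 mod 73: 11 and 62 (since 11² = 121 ≡ 48).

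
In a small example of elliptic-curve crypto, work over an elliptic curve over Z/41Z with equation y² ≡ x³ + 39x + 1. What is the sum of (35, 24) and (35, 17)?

The two points share x = 35 and their y-coordinates satisfy 24 + 17 ≡ 0 (mod 41), so they are inverses. Their sum is O.

O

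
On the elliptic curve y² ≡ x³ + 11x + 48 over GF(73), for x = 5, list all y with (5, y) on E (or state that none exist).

x³ + 11x + 48 = 228 ≡ 9 (mod 73).
Square roots of 9 mod 73: 3 and 70 (since 3² = 9 ≡ 9).

3, 70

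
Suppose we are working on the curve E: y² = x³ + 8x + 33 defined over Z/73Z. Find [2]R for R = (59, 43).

tangent at (59, 43): λ = (3·59² + 8)/(2·43) ≡ 12/13. 13⁻¹ ≡ 45 (mod 73) since 13·45 = 585 ≡ 1, so λ ≡ 12·45 ≡ 29.
  x = λ² - 59 - 59 = 841 - 118 ≡ 66; y = λ·(59 - 66) - 43 ≡ 46. → (66, 46)

(66, 46)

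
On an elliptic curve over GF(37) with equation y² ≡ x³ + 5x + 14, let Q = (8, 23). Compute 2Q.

(31, 8)

tangent at (8, 23): λ = (3·8² + 5)/(2·23) ≡ 12/9. 9⁻¹ ≡ 33 (mod 37), so λ ≡ 12·33 ≡ 26.
  x = λ² - 8 - 8 = 676 - 16 ≡ 31; y = λ·(8 - 31) - 23 ≡ 8. → (31, 8)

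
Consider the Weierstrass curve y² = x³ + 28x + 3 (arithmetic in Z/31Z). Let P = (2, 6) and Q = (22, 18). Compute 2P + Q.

(28, 27)

First 2P:
Repeated addition: build up to 2P.
2P: tangent at (2, 6): λ = (3·2² + 28)/(2·6) ≡ 9/12. 12⁻¹ ≡ 13 (mod 31), so λ ≡ 9·13 ≡ 24.
  x = λ² - 2 - 2 = 576 - 4 ≡ 14; y = λ·(2 - 14) - 6 ≡ 16. → (14, 16)
2P = (14, 16).
Finally 2P + Q:
(14, 16) + (22, 18). λ = (18 - 16)/(22 - 14) ≡ 2/8 mod 31. 8⁻¹ ≡ 4 (mod 31), so λ ≡ 8.
  x = λ² - 14 - 22 = 64 - 36 ≡ 28; y = λ·(14 - 28) - 16 ≡ 27. → (28, 27)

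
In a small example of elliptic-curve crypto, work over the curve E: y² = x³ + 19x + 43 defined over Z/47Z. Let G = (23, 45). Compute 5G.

(8, 7)

Double-and-add on 5 = (101)₂. Start with G = (23, 45) for the leading 1-bit.
double: tangent at (23, 45): λ = (3·23² + 19)/(2·45) ≡ 8/43. 43⁻¹ ≡ 35 (mod 47), so λ ≡ 8·35 ≡ 45.
  x = λ² - 23 - 23 = 2025 - 46 ≡ 5; y = λ·(23 - 5) - 45 ≡ 13. → (5, 13)
double: tangent at (5, 13): λ = (3·5² + 19)/(2·13) ≡ 0/26. 26⁻¹ ≡ 38 (mod 47), so λ ≡ 0·38 ≡ 0.
  x = λ² - 5 - 5 = 0 - 10 ≡ 37; y = λ·(5 - 37) - 13 ≡ 34. → (37, 34)
add G: (37, 34) + (23, 45). λ = (45 - 34)/(23 - 37) ≡ 11/33 mod 47. 33⁻¹ ≡ 10 (mod 47) since 33·10 = 330 ≡ 1, so λ ≡ 16.
  x = λ² - 37 - 23 = 256 - 60 ≡ 8; y = λ·(37 - 8) - 34 ≡ 7. → (8, 7)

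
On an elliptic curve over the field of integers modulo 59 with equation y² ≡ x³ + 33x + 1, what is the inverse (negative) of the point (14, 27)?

-(14, 27) = (14, -27 mod 59) = (14, 32).

(14, 32)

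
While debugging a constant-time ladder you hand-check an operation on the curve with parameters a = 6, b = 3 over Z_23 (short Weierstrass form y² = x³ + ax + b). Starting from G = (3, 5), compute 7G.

(2, 0)

Double-and-add on 7 = (111)₂. Start with G = (3, 5) for the leading 1-bit.
double: tangent at (3, 5): λ = (3·3² + 6)/(2·5) ≡ 10/10. 10⁻¹ ≡ 7 (mod 23) since 10·7 = 70 ≡ 1, so λ ≡ 10·7 ≡ 1.
  x = λ² - 3 - 3 = 1 - 6 ≡ 18; y = λ·(3 - 18) - 5 ≡ 3. → (18, 3)
add G: (18, 3) + (3, 5). λ = (5 - 3)/(3 - 18) ≡ 2/8 mod 23. 8⁻¹ ≡ 3 (mod 23) since 8·3 = 24 ≡ 1, so λ ≡ 6.
  x = λ² - 18 - 3 = 36 - 21 ≡ 15; y = λ·(18 - 15) - 3 ≡ 15. → (15, 15)
double: tangent at (15, 15): λ = (3·15² + 6)/(2·15) ≡ 14/7. 7⁻¹ ≡ 10 (mod 23) since 7·10 = 70 ≡ 1, so λ ≡ 14·10 ≡ 2.
  x = λ² - 15 - 15 = 4 - 30 ≡ 20; y = λ·(15 - 20) - 15 ≡ 21. → (20, 21)
add G: (20, 21) + (3, 5). λ = (5 - 21)/(3 - 20) ≡ 7/6 mod 23. 6⁻¹ ≡ 4 (mod 23), so λ ≡ 5.
  x = λ² - 20 - 3 = 25 - 23 ≡ 2; y = λ·(20 - 2) - 21 ≡ 0. → (2, 0)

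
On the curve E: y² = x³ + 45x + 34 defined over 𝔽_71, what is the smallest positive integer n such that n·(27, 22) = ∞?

2P: tangent at (27, 22): λ = (3·27² + 45)/(2·22) ≡ 31/44. 44⁻¹ ≡ 21 (mod 71), so λ ≡ 31·21 ≡ 12.
  x = λ² - 27 - 27 = 144 - 54 ≡ 19; y = λ·(27 - 19) - 22 ≡ 3. → (19, 3)
3P: (19, 3) + (27, 22). λ = (22 - 3)/(27 - 19) ≡ 19/8 mod 71. 8⁻¹ ≡ 9 (mod 71), so λ ≡ 29.
  x = λ² - 19 - 27 = 841 - 46 ≡ 14; y = λ·(19 - 14) - 3 ≡ 0. → (14, 0)
4P: (14, 0) + (27, 22). λ = (22 - 0)/(27 - 14) ≡ 22/13 mod 71. 13⁻¹ ≡ 11 (mod 71) since 13·11 = 143 ≡ 1, so λ ≡ 29.
  x = λ² - 14 - 27 = 841 - 41 ≡ 19; y = λ·(14 - 19) - 0 ≡ 68. → (19, 68)
5P: (19, 68) + (27, 22). λ = (22 - 68)/(27 - 19) ≡ 25/8 mod 71. 8⁻¹ ≡ 9 (mod 71), so λ ≡ 12.
  x = λ² - 19 - 27 = 144 - 46 ≡ 27; y = λ·(19 - 27) - 68 ≡ 49. → (27, 49)
6P: (27, 49) + (27, 22): same x and y₁ ≡ -y₂, so the sum is ∞.
6P = ∞, so the order is 6.

6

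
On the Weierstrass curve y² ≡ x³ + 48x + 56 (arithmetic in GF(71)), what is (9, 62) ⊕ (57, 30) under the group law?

(9, 62) + (57, 30). λ = (30 - 62)/(57 - 9) ≡ 39/48 mod 71. 48⁻¹ ≡ 37 (mod 71), so λ ≡ 23.
  x = λ² - 9 - 57 = 529 - 66 ≡ 37; y = λ·(9 - 37) - 62 ≡ 4. → (37, 4)

(37, 4)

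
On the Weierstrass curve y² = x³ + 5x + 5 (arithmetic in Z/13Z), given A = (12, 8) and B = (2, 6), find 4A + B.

(11, 0)

First 4A:
Double-and-add on 4 = (100)₂. Start with A = (12, 8) for the leading 1-bit.
double: tangent at (12, 8): λ = (3·12² + 5)/(2·8) ≡ 8/3. 3⁻¹ ≡ 9 (mod 13) since 3·9 = 27 ≡ 1, so λ ≡ 8·9 ≡ 7.
  x = λ² - 12 - 12 = 49 - 24 ≡ 12; y = λ·(12 - 12) - 8 ≡ 5. → (12, 5)
double: tangent at (12, 5): λ = (3·12² + 5)/(2·5) ≡ 8/10. 10⁻¹ ≡ 4 (mod 13), so λ ≡ 8·4 ≡ 6.
  x = λ² - 12 - 12 = 36 - 24 ≡ 12; y = λ·(12 - 12) - 5 ≡ 8. → (12, 8)
4A = (12, 8).
Finally 4A + B:
(12, 8) + (2, 6). λ = (6 - 8)/(2 - 12) ≡ 11/3 mod 13. 3⁻¹ ≡ 9 (mod 13), so λ ≡ 8.
  x = λ² - 12 - 2 = 64 - 14 ≡ 11; y = λ·(12 - 11) - 8 ≡ 0. → (11, 0)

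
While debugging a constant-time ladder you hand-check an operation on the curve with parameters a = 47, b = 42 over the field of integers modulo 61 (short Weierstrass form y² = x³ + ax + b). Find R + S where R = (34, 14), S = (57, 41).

(22, 16)

(34, 14) + (57, 41). λ = (41 - 14)/(57 - 34) ≡ 27/23 mod 61. 23⁻¹ ≡ 8 (mod 61) since 23·8 = 184 ≡ 1, so λ ≡ 33.
  x = λ² - 34 - 57 = 1089 - 91 ≡ 22; y = λ·(34 - 22) - 14 ≡ 16. → (22, 16)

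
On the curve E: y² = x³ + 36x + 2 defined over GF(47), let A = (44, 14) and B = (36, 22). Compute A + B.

(44, 14) + (36, 22). λ = (22 - 14)/(36 - 44) ≡ 8/39 mod 47. 39⁻¹ ≡ 41 (mod 47) since 39·41 = 1599 ≡ 1, so λ ≡ 46.
  x = λ² - 44 - 36 = 2116 - 80 ≡ 15; y = λ·(44 - 15) - 14 ≡ 4. → (15, 4)

(15, 4)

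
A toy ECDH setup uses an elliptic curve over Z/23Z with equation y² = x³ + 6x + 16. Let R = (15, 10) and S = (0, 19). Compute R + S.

(1, 0)

(15, 10) + (0, 19). λ = (19 - 10)/(0 - 15) ≡ 9/8 mod 23. 8⁻¹ ≡ 3 (mod 23), so λ ≡ 4.
  x = λ² - 15 - 0 = 16 - 15 ≡ 1; y = λ·(15 - 1) - 10 ≡ 0. → (1, 0)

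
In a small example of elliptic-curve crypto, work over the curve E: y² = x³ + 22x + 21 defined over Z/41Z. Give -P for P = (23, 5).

-(23, 5) = (23, -5 mod 41) = (23, 36).

(23, 36)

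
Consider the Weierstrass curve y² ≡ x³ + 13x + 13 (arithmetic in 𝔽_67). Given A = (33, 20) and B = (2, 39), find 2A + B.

(54, 27)

First 2A:
Repeated addition: build up to 2A.
2A: tangent at (33, 20): λ = (3·33² + 13)/(2·20) ≡ 64/40. 40⁻¹ ≡ 62 (mod 67) since 40·62 = 2480 ≡ 1, so λ ≡ 64·62 ≡ 15.
  x = λ² - 33 - 33 = 225 - 66 ≡ 25; y = λ·(33 - 25) - 20 ≡ 33. → (25, 33)
2A = (25, 33).
Finally 2A + B:
(25, 33) + (2, 39). λ = (39 - 33)/(2 - 25) ≡ 6/44 mod 67. 44⁻¹ ≡ 32 (mod 67) since 44·32 = 1408 ≡ 1, so λ ≡ 58.
  x = λ² - 25 - 2 = 3364 - 27 ≡ 54; y = λ·(25 - 54) - 33 ≡ 27. → (54, 27)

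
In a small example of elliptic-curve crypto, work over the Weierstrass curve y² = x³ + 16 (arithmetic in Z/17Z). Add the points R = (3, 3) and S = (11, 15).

(1, 0)

(3, 3) + (11, 15). λ = (15 - 3)/(11 - 3) ≡ 12/8 mod 17. 8⁻¹ ≡ 15 (mod 17) since 8·15 = 120 ≡ 1, so λ ≡ 10.
  x = λ² - 3 - 11 = 100 - 14 ≡ 1; y = λ·(3 - 1) - 3 ≡ 0. → (1, 0)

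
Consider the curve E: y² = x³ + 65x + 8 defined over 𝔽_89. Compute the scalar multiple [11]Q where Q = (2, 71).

Repeated addition: build up to 11Q.
2Q: tangent at (2, 71): λ = (3·2² + 65)/(2·71) ≡ 77/53. 53⁻¹ ≡ 42 (mod 89) since 53·42 = 2226 ≡ 1, so λ ≡ 77·42 ≡ 30.
  x = λ² - 2 - 2 = 900 - 4 ≡ 6; y = λ·(2 - 6) - 71 ≡ 76. → (6, 76)
3Q: (6, 76) + (2, 71). λ = (71 - 76)/(2 - 6) ≡ 84/85 mod 89. 85⁻¹ ≡ 22 (mod 89), so λ ≡ 68.
  x = λ² - 6 - 2 = 4624 - 8 ≡ 77; y = λ·(6 - 77) - 76 ≡ 80. → (77, 80)
4Q: (77, 80) + (2, 71). λ = (71 - 80)/(2 - 77) ≡ 80/14 mod 89. 14⁻¹ ≡ 70 (mod 89) since 14·70 = 980 ≡ 1, so λ ≡ 82.
  x = λ² - 77 - 2 = 6724 - 79 ≡ 59; y = λ·(77 - 59) - 80 ≡ 61. → (59, 61)
5Q: (59, 61) + (2, 71). λ = (71 - 61)/(2 - 59) ≡ 10/32 mod 89. 32⁻¹ ≡ 64 (mod 89), so λ ≡ 17.
  x = λ² - 59 - 2 = 289 - 61 ≡ 50; y = λ·(59 - 50) - 61 ≡ 3. → (50, 3)
6Q: (50, 3) + (2, 71). λ = (71 - 3)/(2 - 50) ≡ 68/41 mod 89. 41⁻¹ ≡ 76 (mod 89) since 41·76 = 3116 ≡ 1, so λ ≡ 6.
  x = λ² - 50 - 2 = 36 - 52 ≡ 73; y = λ·(50 - 73) - 3 ≡ 37. → (73, 37)
7Q: (73, 37) + (2, 71). λ = (71 - 37)/(2 - 73) ≡ 34/18 mod 89. 18⁻¹ ≡ 5 (mod 89), so λ ≡ 81.
  x = λ² - 73 - 2 = 6561 - 75 ≡ 78; y = λ·(73 - 78) - 37 ≡ 3. → (78, 3)
8Q: (78, 3) + (2, 71). λ = (71 - 3)/(2 - 78) ≡ 68/13 mod 89. 13⁻¹ ≡ 48 (mod 89) since 13·48 = 624 ≡ 1, so λ ≡ 60.
  x = λ² - 78 - 2 = 3600 - 80 ≡ 49; y = λ·(78 - 49) - 3 ≡ 46. → (49, 46)
9Q: (49, 46) + (2, 71). λ = (71 - 46)/(2 - 49) ≡ 25/42 mod 89. 42⁻¹ ≡ 53 (mod 89) since 42·53 = 2226 ≡ 1, so λ ≡ 79.
  x = λ² - 49 - 2 = 6241 - 51 ≡ 49; y = λ·(49 - 49) - 46 ≡ 43. → (49, 43)
10Q: (49, 43) + (2, 71). λ = (71 - 43)/(2 - 49) ≡ 28/42 mod 89. 42⁻¹ ≡ 53 (mod 89), so λ ≡ 60.
  x = λ² - 49 - 2 = 3600 - 51 ≡ 78; y = λ·(49 - 78) - 43 ≡ 86. → (78, 86)
11Q: (78, 86) + (2, 71). λ = (71 - 86)/(2 - 78) ≡ 74/13 mod 89. 13⁻¹ ≡ 48 (mod 89), so λ ≡ 81.
  x = λ² - 78 - 2 = 6561 - 80 ≡ 73; y = λ·(78 - 73) - 86 ≡ 52. → (73, 52)

(73, 52)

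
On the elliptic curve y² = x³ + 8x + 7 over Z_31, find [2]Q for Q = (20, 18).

(27, 2)

tangent at (20, 18): λ = (3·20² + 8)/(2·18) ≡ 30/5. 5⁻¹ ≡ 25 (mod 31), so λ ≡ 30·25 ≡ 6.
  x = λ² - 20 - 20 = 36 - 40 ≡ 27; y = λ·(20 - 27) - 18 ≡ 2. → (27, 2)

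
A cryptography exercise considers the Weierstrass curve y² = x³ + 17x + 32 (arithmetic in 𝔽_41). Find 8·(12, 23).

(5, 23)

Write P = (12, 23).
Double-and-add on 8 = (1000)₂. Start with P = (12, 23) for the leading 1-bit.
double: tangent at (12, 23): λ = (3·12² + 17)/(2·23) ≡ 39/5. 5⁻¹ ≡ 33 (mod 41), so λ ≡ 39·33 ≡ 16.
  x = λ² - 12 - 12 = 256 - 24 ≡ 27; y = λ·(12 - 27) - 23 ≡ 24. → (27, 24)
double: tangent at (27, 24): λ = (3·27² + 17)/(2·24) ≡ 31/7. 7⁻¹ ≡ 6 (mod 41) since 7·6 = 42 ≡ 1, so λ ≡ 31·6 ≡ 22.
  x = λ² - 27 - 27 = 484 - 54 ≡ 20; y = λ·(27 - 20) - 24 ≡ 7. → (20, 7)
double: tangent at (20, 7): λ = (3·20² + 17)/(2·7) ≡ 28/14. 14⁻¹ ≡ 3 (mod 41) since 14·3 = 42 ≡ 1, so λ ≡ 28·3 ≡ 2.
  x = λ² - 20 - 20 = 4 - 40 ≡ 5; y = λ·(20 - 5) - 7 ≡ 23. → (5, 23)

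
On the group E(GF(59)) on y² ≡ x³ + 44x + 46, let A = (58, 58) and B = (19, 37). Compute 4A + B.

(40, 32)

First 4A:
Double-and-add on 4 = (100)₂. Start with A = (58, 58) for the leading 1-bit.
double: tangent at (58, 58): λ = (3·58² + 44)/(2·58) ≡ 47/57. 57⁻¹ ≡ 29 (mod 59), so λ ≡ 47·29 ≡ 6.
  x = λ² - 58 - 58 = 36 - 116 ≡ 38; y = λ·(58 - 38) - 58 ≡ 3. → (38, 3)
double: tangent at (38, 3): λ = (3·38² + 44)/(2·3) ≡ 10/6. 6⁻¹ ≡ 10 (mod 59) since 6·10 = 60 ≡ 1, so λ ≡ 10·10 ≡ 41.
  x = λ² - 38 - 38 = 1681 - 76 ≡ 12; y = λ·(38 - 12) - 3 ≡ 1. → (12, 1)
4A = (12, 1).
Finally 4A + B:
(12, 1) + (19, 37). λ = (37 - 1)/(19 - 12) ≡ 36/7 mod 59. 7⁻¹ ≡ 17 (mod 59), so λ ≡ 22.
  x = λ² - 12 - 19 = 484 - 31 ≡ 40; y = λ·(12 - 40) - 1 ≡ 32. → (40, 32)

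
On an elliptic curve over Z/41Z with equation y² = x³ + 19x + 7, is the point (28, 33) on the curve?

y² = 33² ≡ 23; x³ + 19x + 7 = 22491 ≡ 23 (mod 41). 23 = 23.

yes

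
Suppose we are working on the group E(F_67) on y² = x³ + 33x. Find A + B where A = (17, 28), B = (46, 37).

(17, 28) + (46, 37). λ = (37 - 28)/(46 - 17) ≡ 9/29 mod 67. 29⁻¹ ≡ 37 (mod 67), so λ ≡ 65.
  x = λ² - 17 - 46 = 4225 - 63 ≡ 8; y = λ·(17 - 8) - 28 ≡ 21. → (8, 21)

(8, 21)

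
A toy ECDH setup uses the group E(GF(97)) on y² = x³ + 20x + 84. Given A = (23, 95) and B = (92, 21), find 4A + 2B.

First 4A:
Repeated addition: build up to 4A.
2A: tangent at (23, 95): λ = (3·23² + 20)/(2·95) ≡ 55/93. 93⁻¹ ≡ 24 (mod 97), so λ ≡ 55·24 ≡ 59.
  x = λ² - 23 - 23 = 3481 - 46 ≡ 40; y = λ·(23 - 40) - 95 ≡ 66. → (40, 66)
3A: (40, 66) + (23, 95). λ = (95 - 66)/(23 - 40) ≡ 29/80 mod 97. 80⁻¹ ≡ 57 (mod 97), so λ ≡ 4.
  x = λ² - 40 - 23 = 16 - 63 ≡ 50; y = λ·(40 - 50) - 66 ≡ 88. → (50, 88)
4A: (50, 88) + (23, 95). λ = (95 - 88)/(23 - 50) ≡ 7/70 mod 97. 70⁻¹ ≡ 79 (mod 97) since 70·79 = 5530 ≡ 1, so λ ≡ 68.
  x = λ² - 50 - 23 = 4624 - 73 ≡ 89; y = λ·(50 - 89) - 88 ≡ 73. → (89, 73)
4A = (89, 73).
Next 2B:
Repeated addition: build up to 2B.
2B: tangent at (92, 21): λ = (3·92² + 20)/(2·21) ≡ 95/42. 42⁻¹ ≡ 67 (mod 97) since 42·67 = 2814 ≡ 1, so λ ≡ 95·67 ≡ 60.
  x = λ² - 92 - 92 = 3600 - 184 ≡ 21; y = λ·(92 - 21) - 21 ≡ 68. → (21, 68)
2B = (21, 68).
Finally 4A + 2B:
(89, 73) + (21, 68). λ = (68 - 73)/(21 - 89) ≡ 92/29 mod 97. 29⁻¹ ≡ 87 (mod 97), so λ ≡ 50.
  x = λ² - 89 - 21 = 2500 - 110 ≡ 62; y = λ·(89 - 62) - 73 ≡ 16. → (62, 16)

(62, 16)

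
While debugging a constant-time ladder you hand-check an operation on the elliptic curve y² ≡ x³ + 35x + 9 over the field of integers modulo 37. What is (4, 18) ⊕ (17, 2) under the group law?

(0, 34)

(4, 18) + (17, 2). λ = (2 - 18)/(17 - 4) ≡ 21/13 mod 37. 13⁻¹ ≡ 20 (mod 37) since 13·20 = 260 ≡ 1, so λ ≡ 13.
  x = λ² - 4 - 17 = 169 - 21 ≡ 0; y = λ·(4 - 0) - 18 ≡ 34. → (0, 34)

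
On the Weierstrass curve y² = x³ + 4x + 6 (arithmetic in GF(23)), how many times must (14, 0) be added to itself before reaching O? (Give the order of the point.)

2

2P: (14, 0) + (14, 0): same x and y₁ ≡ -y₂, so the sum is O.
2P = O, so the order is 2.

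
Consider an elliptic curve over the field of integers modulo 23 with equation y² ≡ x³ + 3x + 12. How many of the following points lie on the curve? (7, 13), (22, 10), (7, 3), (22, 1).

2

(7, 13): 13² ≡ 8, rhs ≡ 8 → on.
(22, 10): 10² ≡ 8, rhs ≡ 8 → on.
(7, 3): 3² ≡ 9, rhs ≡ 8 → off.
(22, 1): 1² ≡ 1, rhs ≡ 8 → off.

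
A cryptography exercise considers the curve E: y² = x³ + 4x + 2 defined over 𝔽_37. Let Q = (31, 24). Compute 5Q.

(30, 1)

Repeated addition: build up to 5Q.
2Q: tangent at (31, 24): λ = (3·31² + 4)/(2·24) ≡ 1/11. 11⁻¹ ≡ 27 (mod 37), so λ ≡ 1·27 ≡ 27.
  x = λ² - 31 - 31 = 729 - 62 ≡ 1; y = λ·(31 - 1) - 24 ≡ 9. → (1, 9)
3Q: (1, 9) + (31, 24). λ = (24 - 9)/(31 - 1) ≡ 15/30 mod 37. 30⁻¹ ≡ 21 (mod 37), so λ ≡ 19.
  x = λ² - 1 - 31 = 361 - 32 ≡ 33; y = λ·(1 - 33) - 9 ≡ 12. → (33, 12)
4Q: (33, 12) + (31, 24). λ = (24 - 12)/(31 - 33) ≡ 12/35 mod 37. 35⁻¹ ≡ 18 (mod 37), so λ ≡ 31.
  x = λ² - 33 - 31 = 961 - 64 ≡ 9; y = λ·(33 - 9) - 12 ≡ 29. → (9, 29)
5Q: (9, 29) + (31, 24). λ = (24 - 29)/(31 - 9) ≡ 32/22 mod 37. 22⁻¹ ≡ 32 (mod 37) since 22·32 = 704 ≡ 1, so λ ≡ 25.
  x = λ² - 9 - 31 = 625 - 40 ≡ 30; y = λ·(9 - 30) - 29 ≡ 1. → (30, 1)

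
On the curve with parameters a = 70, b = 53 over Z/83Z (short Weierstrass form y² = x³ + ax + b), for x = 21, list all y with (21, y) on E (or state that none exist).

x³ + 70x + 53 = 10784 ≡ 77 (mod 83).
Square roots of 77 mod 83: 34 and 49 (since 34² = 1156 ≡ 77).

34, 49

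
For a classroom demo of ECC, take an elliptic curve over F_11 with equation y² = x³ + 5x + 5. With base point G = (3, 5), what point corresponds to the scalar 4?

(2, 10)

Double-and-add on 4 = (100)₂. Start with G = (3, 5) for the leading 1-bit.
double: tangent at (3, 5): λ = (3·3² + 5)/(2·5) ≡ 10/10. 10⁻¹ ≡ 10 (mod 11) since 10·10 = 100 ≡ 1, so λ ≡ 10·10 ≡ 1.
  x = λ² - 3 - 3 = 1 - 6 ≡ 6; y = λ·(3 - 6) - 5 ≡ 3. → (6, 3)
double: tangent at (6, 3): λ = (3·6² + 5)/(2·3) ≡ 3/6. 6⁻¹ ≡ 2 (mod 11) since 6·2 = 12 ≡ 1, so λ ≡ 3·2 ≡ 6.
  x = λ² - 6 - 6 = 36 - 12 ≡ 2; y = λ·(6 - 2) - 3 ≡ 10. → (2, 10)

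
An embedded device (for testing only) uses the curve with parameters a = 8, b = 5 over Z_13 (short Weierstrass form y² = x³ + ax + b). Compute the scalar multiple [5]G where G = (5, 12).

O

Double-and-add on 5 = (101)₂. Start with G = (5, 12) for the leading 1-bit.
double: tangent at (5, 12): λ = (3·5² + 8)/(2·12) ≡ 5/11. 11⁻¹ ≡ 6 (mod 13), so λ ≡ 5·6 ≡ 4.
  x = λ² - 5 - 5 = 16 - 10 ≡ 6; y = λ·(5 - 6) - 12 ≡ 10. → (6, 10)
double: tangent at (6, 10): λ = (3·6² + 8)/(2·10) ≡ 12/7. 7⁻¹ ≡ 2 (mod 13), so λ ≡ 12·2 ≡ 11.
  x = λ² - 6 - 6 = 121 - 12 ≡ 5; y = λ·(6 - 5) - 10 ≡ 1. → (5, 1)
add G: (5, 1) + (5, 12): same x and y₁ ≡ -y₂, so the sum is 𝒪.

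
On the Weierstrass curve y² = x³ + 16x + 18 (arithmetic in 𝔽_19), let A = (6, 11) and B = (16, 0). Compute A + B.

(6, 8)

(6, 11) + (16, 0). λ = (0 - 11)/(16 - 6) ≡ 8/10 mod 19. 10⁻¹ ≡ 2 (mod 19), so λ ≡ 16.
  x = λ² - 6 - 16 = 256 - 22 ≡ 6; y = λ·(6 - 6) - 11 ≡ 8. → (6, 8)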